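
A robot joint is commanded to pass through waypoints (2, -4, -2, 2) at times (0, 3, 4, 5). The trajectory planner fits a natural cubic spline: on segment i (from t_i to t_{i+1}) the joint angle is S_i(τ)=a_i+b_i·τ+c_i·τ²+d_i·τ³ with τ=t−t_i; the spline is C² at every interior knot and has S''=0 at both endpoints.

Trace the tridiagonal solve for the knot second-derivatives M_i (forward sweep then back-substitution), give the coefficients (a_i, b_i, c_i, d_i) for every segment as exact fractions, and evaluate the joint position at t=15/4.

Δ: Δ0=-2, Δ1=2, Δ2=4
row 1: diag=8, rhs=24; c'=1/8, d'=3
row 2: denom=4−1·1/8=31/8; d'=(12−1·3)/(31/8)=72/31
back: M2=72/31
back: M1=3−1/8·72/31=84/31
M: M0=0, M1=84/31, M2=72/31, M3=0
seg 0: a=2, c=M0/2=0, d=(M1−M0)/(6·3)=14/93, b=Δ0−h0·(2M0+M1)/6=-104/31
seg 1: a=-4, c=M1/2=42/31, d=(M2−M1)/(6·1)=-2/31, b=Δ1−h1·(2M1+M2)/6=22/31
seg 2: a=-2, c=M2/2=36/31, d=(M3−M2)/(6·1)=-12/31, b=Δ2−h2·(2M2+M3)/6=100/31
t_q=15/4 → seg 1, τ=3/4; S=-4+22/31·τ+42/31·τ²+-2/31·τ³=-2711/992

  seg 0: a=2 b=-104/31 c=0 d=14/93
  seg 1: a=-4 b=22/31 c=42/31 d=-2/31
  seg 2: a=-2 b=100/31 c=36/31 d=-12/31
S(15/4) = -2711/992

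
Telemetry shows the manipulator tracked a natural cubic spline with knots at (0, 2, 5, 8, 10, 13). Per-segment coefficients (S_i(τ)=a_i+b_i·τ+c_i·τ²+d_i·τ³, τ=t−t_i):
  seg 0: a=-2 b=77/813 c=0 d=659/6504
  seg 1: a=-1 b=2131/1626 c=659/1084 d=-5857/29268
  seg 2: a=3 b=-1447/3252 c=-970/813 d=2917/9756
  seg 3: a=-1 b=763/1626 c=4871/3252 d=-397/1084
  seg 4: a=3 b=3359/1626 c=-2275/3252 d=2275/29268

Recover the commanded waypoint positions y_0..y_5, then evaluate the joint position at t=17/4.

y_0=-2 y_1=-1 y_2=3 y_3=-1 y_4=3 y_5=5
S(17/4) = 190577/69376

y_0 = S_0(0) = a_0 = -2
y_1 = S_1(0) = a_1 = -1
y_2 = S_2(0) = a_2 = 3
y_3 = S_3(0) = a_3 = -1
y_4 = S_4(0) = a_4 = 3
y_5 = S_4(3) = 5
t_q=17/4 is in segment 1 (τ=9/4); S_1(τ)=190577/69376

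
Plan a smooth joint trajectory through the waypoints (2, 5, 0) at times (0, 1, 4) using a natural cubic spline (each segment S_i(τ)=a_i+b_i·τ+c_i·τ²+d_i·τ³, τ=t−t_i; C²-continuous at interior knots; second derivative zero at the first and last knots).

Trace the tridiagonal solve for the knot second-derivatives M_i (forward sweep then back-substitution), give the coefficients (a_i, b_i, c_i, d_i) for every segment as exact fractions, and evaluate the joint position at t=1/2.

  seg 0: a=2 b=43/12 c=0 d=-7/12
  seg 1: a=5 b=11/6 c=-7/4 d=7/36
S(1/2) = 119/32

Δ: Δ0=3, Δ1=-5/3
row 1: diag=8, rhs=-28; c'=3/8, d'=-7/2
back: M1=-7/2
M: M0=0, M1=-7/2, M2=0
seg 0: a=2, c=M0/2=0, d=(M1−M0)/(6·1)=-7/12, b=Δ0−h0·(2M0+M1)/6=43/12
seg 1: a=5, c=M1/2=-7/4, d=(M2−M1)/(6·3)=7/36, b=Δ1−h1·(2M1+M2)/6=11/6
t_q=1/2 → seg 0, τ=1/2; S=2+43/12·τ+0·τ²+-7/12·τ³=119/32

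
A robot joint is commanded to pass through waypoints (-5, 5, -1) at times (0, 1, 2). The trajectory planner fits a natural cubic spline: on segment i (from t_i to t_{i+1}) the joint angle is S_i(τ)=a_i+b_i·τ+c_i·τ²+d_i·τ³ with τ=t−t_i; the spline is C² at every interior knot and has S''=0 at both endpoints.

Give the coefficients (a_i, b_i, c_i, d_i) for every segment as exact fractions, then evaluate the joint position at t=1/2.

Δ: Δ0=10, Δ1=-6
row 1: diag=4, rhs=-96; c'=1/4, d'=-24
back: M1=-24
M: M0=0, M1=-24, M2=0
seg 0: a=-5, c=M0/2=0, d=(M1−M0)/(6·1)=-4, b=Δ0−h0·(2M0+M1)/6=14
seg 1: a=5, c=M1/2=-12, d=(M2−M1)/(6·1)=4, b=Δ1−h1·(2M1+M2)/6=2
t_q=1/2 → seg 0, τ=1/2; S=-5+14·τ+0·τ²+-4·τ³=3/2

  seg 0: a=-5 b=14 c=0 d=-4
  seg 1: a=5 b=2 c=-12 d=4
S(1/2) = 3/2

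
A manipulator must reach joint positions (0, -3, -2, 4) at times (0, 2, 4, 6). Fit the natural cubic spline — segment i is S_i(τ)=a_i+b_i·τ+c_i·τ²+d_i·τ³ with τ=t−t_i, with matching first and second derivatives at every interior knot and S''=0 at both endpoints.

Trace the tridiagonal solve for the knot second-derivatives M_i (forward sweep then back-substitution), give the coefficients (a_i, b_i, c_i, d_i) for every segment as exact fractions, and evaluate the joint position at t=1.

Δ: Δ0=-3/2, Δ1=1/2, Δ2=3
row 1: diag=8, rhs=12; c'=1/4, d'=3/2
row 2: denom=8−2·1/4=15/2; d'=(15−2·3/2)/(15/2)=8/5
back: M2=8/5
back: M1=3/2−1/4·8/5=11/10
M: M0=0, M1=11/10, M2=8/5, M3=0
seg 0: a=0, c=M0/2=0, d=(M1−M0)/(6·2)=11/120, b=Δ0−h0·(2M0+M1)/6=-28/15
seg 1: a=-3, c=M1/2=11/20, d=(M2−M1)/(6·2)=1/24, b=Δ1−h1·(2M1+M2)/6=-23/30
seg 2: a=-2, c=M2/2=4/5, d=(M3−M2)/(6·2)=-2/15, b=Δ2−h2·(2M2+M3)/6=29/15
t_q=1 → seg 0, τ=1; S=0+-28/15·τ+0·τ²+11/120·τ³=-71/40

  seg 0: a=0 b=-28/15 c=0 d=11/120
  seg 1: a=-3 b=-23/30 c=11/20 d=1/24
  seg 2: a=-2 b=29/15 c=4/5 d=-2/15
S(1) = -71/40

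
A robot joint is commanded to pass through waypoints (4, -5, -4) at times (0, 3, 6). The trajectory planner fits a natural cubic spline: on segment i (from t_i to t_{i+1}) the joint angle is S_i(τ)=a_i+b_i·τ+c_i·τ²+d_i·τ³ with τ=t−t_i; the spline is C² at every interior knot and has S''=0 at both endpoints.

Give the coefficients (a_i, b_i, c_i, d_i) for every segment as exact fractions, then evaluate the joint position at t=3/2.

  seg 0: a=4 b=-23/6 c=0 d=5/54
  seg 1: a=-5 b=-4/3 c=5/6 d=-5/54
S(3/2) = -23/16

Δ: Δ0=-3, Δ1=1/3
row 1: diag=12, rhs=20; c'=1/4, d'=5/3
back: M1=5/3
M: M0=0, M1=5/3, M2=0
seg 0: a=4, c=M0/2=0, d=(M1−M0)/(6·3)=5/54, b=Δ0−h0·(2M0+M1)/6=-23/6
seg 1: a=-5, c=M1/2=5/6, d=(M2−M1)/(6·3)=-5/54, b=Δ1−h1·(2M1+M2)/6=-4/3
t_q=3/2 → seg 0, τ=3/2; S=4+-23/6·τ+0·τ²+5/54·τ³=-23/16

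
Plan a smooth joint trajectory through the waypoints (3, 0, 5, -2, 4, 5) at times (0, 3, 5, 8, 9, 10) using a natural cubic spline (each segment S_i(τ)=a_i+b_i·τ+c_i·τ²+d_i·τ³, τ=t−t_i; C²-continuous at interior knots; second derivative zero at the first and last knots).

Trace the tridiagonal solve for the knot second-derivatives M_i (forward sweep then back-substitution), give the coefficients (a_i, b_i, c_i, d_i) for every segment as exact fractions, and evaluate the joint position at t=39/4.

Δ: Δ0=-1, Δ1=5/2, Δ2=-7/3, Δ3=6, Δ4=1
row 1: diag=10, rhs=21; c'=1/5, d'=21/10
row 2: denom=10−2·1/5=48/5; d'=(-29−2·21/10)/(48/5)=-83/24
row 3: denom=8−3·5/16=113/16; d'=(50−3·-83/24)/(113/16)=966/113
row 4: denom=4−1·16/113=436/113; d'=(-30−1·966/113)/(436/113)=-1089/109
back: M4=-1089/109
back: M3=966/113−16/113·-1089/109=1086/109
back: M2=-83/24−5/16·1086/109=-2149/327
back: M1=21/10−1/5·-2149/327=2233/654
M: M0=0, M1=2233/654, M2=-2149/327, M3=1086/109, M4=-1089/109, M5=0
seg 0: a=3, c=M0/2=0, d=(M1−M0)/(6·3)=2233/11772, b=Δ0−h0·(2M0+M1)/6=-3541/1308
seg 1: a=0, c=M1/2=2233/1308, d=(M2−M1)/(6·2)=-2177/2616, b=Δ1−h1·(2M1+M2)/6=1579/654
seg 2: a=5, c=M2/2=-2149/654, d=(M3−M2)/(6·3)=5407/5886, b=Δ2−h2·(2M2+M3)/6=-81/109
seg 3: a=-2, c=M3/2=543/109, d=(M4−M3)/(6·1)=-725/218, b=Δ3−h3·(2M3+M4)/6=947/218
seg 4: a=4, c=M4/2=-1089/218, d=(M5−M4)/(6·1)=363/218, b=Δ4−h4·(2M4+M5)/6=472/109
t_q=39/4 → seg 4, τ=3/4; S=4+472/109·τ+-1089/218·τ²+363/218·τ³=71717/13952

  seg 0: a=3 b=-3541/1308 c=0 d=2233/11772
  seg 1: a=0 b=1579/654 c=2233/1308 d=-2177/2616
  seg 2: a=5 b=-81/109 c=-2149/654 d=5407/5886
  seg 3: a=-2 b=947/218 c=543/109 d=-725/218
  seg 4: a=4 b=472/109 c=-1089/218 d=363/218
S(39/4) = 71717/13952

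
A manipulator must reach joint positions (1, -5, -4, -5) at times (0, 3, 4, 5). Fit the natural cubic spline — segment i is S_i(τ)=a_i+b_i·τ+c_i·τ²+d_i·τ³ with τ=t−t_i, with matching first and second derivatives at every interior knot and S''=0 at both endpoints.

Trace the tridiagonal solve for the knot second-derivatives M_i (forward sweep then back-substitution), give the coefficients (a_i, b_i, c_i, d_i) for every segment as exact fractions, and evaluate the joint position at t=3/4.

Δ: Δ0=-2, Δ1=1, Δ2=-1
row 1: diag=8, rhs=18; c'=1/8, d'=9/4
row 2: denom=4−1·1/8=31/8; d'=(-12−1·9/4)/(31/8)=-114/31
back: M2=-114/31
back: M1=9/4−1/8·-114/31=84/31
M: M0=0, M1=84/31, M2=-114/31, M3=0
seg 0: a=1, c=M0/2=0, d=(M1−M0)/(6·3)=14/93, b=Δ0−h0·(2M0+M1)/6=-104/31
seg 1: a=-5, c=M1/2=42/31, d=(M2−M1)/(6·1)=-33/31, b=Δ1−h1·(2M1+M2)/6=22/31
seg 2: a=-4, c=M2/2=-57/31, d=(M3−M2)/(6·1)=19/31, b=Δ2−h2·(2M2+M3)/6=7/31
t_q=3/4 → seg 0, τ=3/4; S=1+-104/31·τ+0·τ²+14/93·τ³=-1441/992

  seg 0: a=1 b=-104/31 c=0 d=14/93
  seg 1: a=-5 b=22/31 c=42/31 d=-33/31
  seg 2: a=-4 b=7/31 c=-57/31 d=19/31
S(3/4) = -1441/992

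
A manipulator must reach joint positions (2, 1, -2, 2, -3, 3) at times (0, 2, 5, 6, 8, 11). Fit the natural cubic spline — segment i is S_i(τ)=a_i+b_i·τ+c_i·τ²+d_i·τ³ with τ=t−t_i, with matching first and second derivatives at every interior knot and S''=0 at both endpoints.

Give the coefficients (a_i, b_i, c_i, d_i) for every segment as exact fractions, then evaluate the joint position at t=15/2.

Δ: Δ0=-1/2, Δ1=-1, Δ2=4, Δ3=-5/2, Δ4=2
row 1: diag=10, rhs=-3; c'=3/10, d'=-3/10
row 2: denom=8−3·3/10=71/10; d'=(30−3·-3/10)/(71/10)=309/71
row 3: denom=6−1·10/71=416/71; d'=(-39−1·309/71)/(416/71)=-1539/208
row 4: denom=10−2·71/208=969/104; d'=(27−2·-1539/208)/(969/104)=1449/323
back: M4=1449/323
back: M3=-1539/208−71/208·1449/323=-5769/646
back: M2=309/71−10/71·-5769/646=1812/323
back: M1=-3/10−3/10·1812/323=-1281/646
M: M0=0, M1=-1281/646, M2=1812/323, M3=-5769/646, M4=1449/323, M5=0
seg 0: a=2, c=M0/2=0, d=(M1−M0)/(6·2)=-427/2584, b=Δ0−h0·(2M0+M1)/6=52/323
seg 1: a=1, c=M1/2=-1281/1292, d=(M2−M1)/(6·3)=545/1292, b=Δ1−h1·(2M1+M2)/6=-1177/646
seg 2: a=-2, c=M2/2=906/323, d=(M3−M2)/(6·1)=-3131/1292, b=Δ2−h2·(2M2+M3)/6=275/76
seg 3: a=2, c=M3/2=-5769/1292, d=(M4−M3)/(6·2)=2889/2584, b=Δ3−h3·(2M3+M4)/6=1265/646
seg 4: a=-3, c=M4/2=1449/646, d=(M5−M4)/(6·3)=-161/646, b=Δ4−h4·(2M4+M5)/6=-803/323
t_q=15/2 → seg 3, τ=3/2; S=2+1265/646·τ+-5769/1292·τ²+2889/2584·τ³=-27617/20672

  seg 0: a=2 b=52/323 c=0 d=-427/2584
  seg 1: a=1 b=-1177/646 c=-1281/1292 d=545/1292
  seg 2: a=-2 b=275/76 c=906/323 d=-3131/1292
  seg 3: a=2 b=1265/646 c=-5769/1292 d=2889/2584
  seg 4: a=-3 b=-803/323 c=1449/646 d=-161/646
S(15/2) = -27617/20672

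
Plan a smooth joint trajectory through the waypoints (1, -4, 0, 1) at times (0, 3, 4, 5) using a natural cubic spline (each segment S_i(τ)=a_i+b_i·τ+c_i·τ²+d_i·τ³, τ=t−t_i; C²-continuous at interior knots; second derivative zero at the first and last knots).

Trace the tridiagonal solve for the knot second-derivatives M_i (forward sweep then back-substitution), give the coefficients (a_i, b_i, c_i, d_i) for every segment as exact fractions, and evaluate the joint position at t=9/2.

  seg 0: a=1 b=-386/93 c=0 d=77/279
  seg 1: a=-4 b=307/93 c=77/31 d=-166/93
  seg 2: a=0 b=271/93 c=-89/31 d=89/93
S(9/2) = 213/248

Δ: Δ0=-5/3, Δ1=4, Δ2=1
row 1: diag=8, rhs=34; c'=1/8, d'=17/4
row 2: denom=4−1·1/8=31/8; d'=(-18−1·17/4)/(31/8)=-178/31
back: M2=-178/31
back: M1=17/4−1/8·-178/31=154/31
M: M0=0, M1=154/31, M2=-178/31, M3=0
seg 0: a=1, c=M0/2=0, d=(M1−M0)/(6·3)=77/279, b=Δ0−h0·(2M0+M1)/6=-386/93
seg 1: a=-4, c=M1/2=77/31, d=(M2−M1)/(6·1)=-166/93, b=Δ1−h1·(2M1+M2)/6=307/93
seg 2: a=0, c=M2/2=-89/31, d=(M3−M2)/(6·1)=89/93, b=Δ2−h2·(2M2+M3)/6=271/93
t_q=9/2 → seg 2, τ=1/2; S=0+271/93·τ+-89/31·τ²+89/93·τ³=213/248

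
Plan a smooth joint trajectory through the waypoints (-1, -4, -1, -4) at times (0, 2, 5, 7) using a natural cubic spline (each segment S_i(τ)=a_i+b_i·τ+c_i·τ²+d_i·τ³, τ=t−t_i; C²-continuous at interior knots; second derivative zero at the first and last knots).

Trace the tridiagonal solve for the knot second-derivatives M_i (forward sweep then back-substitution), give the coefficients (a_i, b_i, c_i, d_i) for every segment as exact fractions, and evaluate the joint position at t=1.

  seg 0: a=-1 b=-31/14 c=0 d=5/28
  seg 1: a=-4 b=-1/14 c=15/14 d=-5/21
  seg 2: a=-1 b=-1/14 c=-15/14 d=5/28
S(1) = -85/28

Δ: Δ0=-3/2, Δ1=1, Δ2=-3/2
row 1: diag=10, rhs=15; c'=3/10, d'=3/2
row 2: denom=10−3·3/10=91/10; d'=(-15−3·3/2)/(91/10)=-15/7
back: M2=-15/7
back: M1=3/2−3/10·-15/7=15/7
M: M0=0, M1=15/7, M2=-15/7, M3=0
seg 0: a=-1, c=M0/2=0, d=(M1−M0)/(6·2)=5/28, b=Δ0−h0·(2M0+M1)/6=-31/14
seg 1: a=-4, c=M1/2=15/14, d=(M2−M1)/(6·3)=-5/21, b=Δ1−h1·(2M1+M2)/6=-1/14
seg 2: a=-1, c=M2/2=-15/14, d=(M3−M2)/(6·2)=5/28, b=Δ2−h2·(2M2+M3)/6=-1/14
t_q=1 → seg 0, τ=1; S=-1+-31/14·τ+0·τ²+5/28·τ³=-85/28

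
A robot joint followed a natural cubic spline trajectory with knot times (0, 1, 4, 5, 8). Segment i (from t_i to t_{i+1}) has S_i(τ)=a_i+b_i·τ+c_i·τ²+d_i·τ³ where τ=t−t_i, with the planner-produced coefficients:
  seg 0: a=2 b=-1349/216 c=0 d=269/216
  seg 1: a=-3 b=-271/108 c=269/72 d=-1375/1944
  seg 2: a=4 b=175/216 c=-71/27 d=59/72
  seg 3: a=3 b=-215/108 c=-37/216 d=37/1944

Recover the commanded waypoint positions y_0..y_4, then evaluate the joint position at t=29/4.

y_0=2 y_1=-3 y_2=4 y_3=3 y_4=-4
S(29/4) = -3271/1536

y_0 = S_0(0) = a_0 = 2
y_1 = S_1(0) = a_1 = -3
y_2 = S_2(0) = a_2 = 4
y_3 = S_3(0) = a_3 = 3
y_4 = S_3(3) = -4
t_q=29/4 is in segment 3 (τ=9/4); S_3(τ)=-3271/1536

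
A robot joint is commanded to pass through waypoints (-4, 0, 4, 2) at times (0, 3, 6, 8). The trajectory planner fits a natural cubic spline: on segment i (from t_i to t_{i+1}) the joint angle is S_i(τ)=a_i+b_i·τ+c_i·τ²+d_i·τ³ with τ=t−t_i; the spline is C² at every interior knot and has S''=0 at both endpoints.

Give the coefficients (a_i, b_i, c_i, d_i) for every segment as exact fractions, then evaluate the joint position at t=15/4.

Δ: Δ0=4/3, Δ1=4/3, Δ2=-1
row 1: diag=12, rhs=0; c'=1/4, d'=0
row 2: denom=10−3·1/4=37/4; d'=(-14−3·0)/(37/4)=-56/37
back: M2=-56/37
back: M1=0−1/4·-56/37=14/37
M: M0=0, M1=14/37, M2=-56/37, M3=0
seg 0: a=-4, c=M0/2=0, d=(M1−M0)/(6·3)=7/333, b=Δ0−h0·(2M0+M1)/6=127/111
seg 1: a=0, c=M1/2=7/37, d=(M2−M1)/(6·3)=-35/333, b=Δ1−h1·(2M1+M2)/6=190/111
seg 2: a=4, c=M2/2=-28/37, d=(M3−M2)/(6·2)=14/111, b=Δ2−h2·(2M2+M3)/6=1/111
t_q=15/4 → seg 1, τ=3/4; S=0+190/111·τ+7/37·τ²+-35/333·τ³=3187/2368

  seg 0: a=-4 b=127/111 c=0 d=7/333
  seg 1: a=0 b=190/111 c=7/37 d=-35/333
  seg 2: a=4 b=1/111 c=-28/37 d=14/111
S(15/4) = 3187/2368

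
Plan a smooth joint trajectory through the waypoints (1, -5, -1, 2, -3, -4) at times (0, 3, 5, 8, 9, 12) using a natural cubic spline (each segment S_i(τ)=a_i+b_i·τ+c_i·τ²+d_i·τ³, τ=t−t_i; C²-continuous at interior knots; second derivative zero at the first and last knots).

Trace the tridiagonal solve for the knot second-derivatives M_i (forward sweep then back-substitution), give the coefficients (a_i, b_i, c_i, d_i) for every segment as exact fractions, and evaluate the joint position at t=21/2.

Δ: Δ0=-2, Δ1=2, Δ2=1, Δ3=-5, Δ4=-1/3
row 1: diag=10, rhs=24; c'=1/5, d'=12/5
row 2: denom=10−2·1/5=48/5; d'=(-6−2·12/5)/(48/5)=-9/8
row 3: denom=8−3·5/16=113/16; d'=(-36−3·-9/8)/(113/16)=-522/113
row 4: denom=8−1·16/113=888/113; d'=(28−1·-522/113)/(888/113)=1843/444
back: M4=1843/444
back: M3=-522/113−16/113·1843/444=-578/111
back: M2=-9/8−5/16·-578/111=223/444
back: M1=12/5−1/5·223/444=1021/444
M: M0=0, M1=1021/444, M2=223/444, M3=-578/111, M4=1843/444, M5=0
seg 0: a=1, c=M0/2=0, d=(M1−M0)/(6·3)=1021/7992, b=Δ0−h0·(2M0+M1)/6=-2797/888
seg 1: a=-5, c=M1/2=1021/888, d=(M2−M1)/(6·2)=-133/888, b=Δ1−h1·(2M1+M2)/6=133/444
seg 2: a=-1, c=M2/2=223/888, d=(M3−M2)/(6·3)=-845/2664, b=Δ2−h2·(2M2+M3)/6=459/148
seg 3: a=2, c=M3/2=-289/111, d=(M4−M3)/(6·1)=1385/888, b=Δ3−h3·(2M3+M4)/6=-1171/296
seg 4: a=-3, c=M4/2=1843/888, d=(M5−M4)/(6·3)=-1843/7992, b=Δ4−h4·(2M4+M5)/6=-1991/444
t_q=21/2 → seg 4, τ=3/2; S=-3+-1991/444·τ+1843/888·τ²+-1843/7992·τ³=-13817/2368

  seg 0: a=1 b=-2797/888 c=0 d=1021/7992
  seg 1: a=-5 b=133/444 c=1021/888 d=-133/888
  seg 2: a=-1 b=459/148 c=223/888 d=-845/2664
  seg 3: a=2 b=-1171/296 c=-289/111 d=1385/888
  seg 4: a=-3 b=-1991/444 c=1843/888 d=-1843/7992
S(21/2) = -13817/2368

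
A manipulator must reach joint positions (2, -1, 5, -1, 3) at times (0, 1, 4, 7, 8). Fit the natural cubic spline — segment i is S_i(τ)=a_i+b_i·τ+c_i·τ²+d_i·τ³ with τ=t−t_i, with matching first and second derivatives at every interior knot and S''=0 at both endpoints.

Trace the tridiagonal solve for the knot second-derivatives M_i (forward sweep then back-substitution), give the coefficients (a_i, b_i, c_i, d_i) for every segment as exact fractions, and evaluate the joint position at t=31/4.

  seg 0: a=2 b=-63/16 c=0 d=15/16
  seg 1: a=-1 b=-9/8 c=45/16 d=-85/144
  seg 2: a=5 b=-3/16 c=-5/2 d=91/144
  seg 3: a=-1 b=15/8 c=51/16 d=-17/16
S(31/4) = 1793/1024

Δ: Δ0=-3, Δ1=2, Δ2=-2, Δ3=4
row 1: diag=8, rhs=30; c'=3/8, d'=15/4
row 2: denom=12−3·3/8=87/8; d'=(-24−3·15/4)/(87/8)=-94/29
row 3: denom=8−3·8/29=208/29; d'=(36−3·-94/29)/(208/29)=51/8
back: M3=51/8
back: M2=-94/29−8/29·51/8=-5
back: M1=15/4−3/8·-5=45/8
M: M0=0, M1=45/8, M2=-5, M3=51/8, M4=0
seg 0: a=2, c=M0/2=0, d=(M1−M0)/(6·1)=15/16, b=Δ0−h0·(2M0+M1)/6=-63/16
seg 1: a=-1, c=M1/2=45/16, d=(M2−M1)/(6·3)=-85/144, b=Δ1−h1·(2M1+M2)/6=-9/8
seg 2: a=5, c=M2/2=-5/2, d=(M3−M2)/(6·3)=91/144, b=Δ2−h2·(2M2+M3)/6=-3/16
seg 3: a=-1, c=M3/2=51/16, d=(M4−M3)/(6·1)=-17/16, b=Δ3−h3·(2M3+M4)/6=15/8
t_q=31/4 → seg 3, τ=3/4; S=-1+15/8·τ+51/16·τ²+-17/16·τ³=1793/1024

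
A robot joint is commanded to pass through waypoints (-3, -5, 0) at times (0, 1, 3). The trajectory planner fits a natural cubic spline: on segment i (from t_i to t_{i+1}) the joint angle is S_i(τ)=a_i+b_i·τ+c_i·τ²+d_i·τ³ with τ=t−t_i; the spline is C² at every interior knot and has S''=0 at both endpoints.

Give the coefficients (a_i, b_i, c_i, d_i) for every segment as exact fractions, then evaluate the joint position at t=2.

  seg 0: a=-3 b=-11/4 c=0 d=3/4
  seg 1: a=-5 b=-1/2 c=9/4 d=-3/8
S(2) = -29/8

Δ: Δ0=-2, Δ1=5/2
row 1: diag=6, rhs=27; c'=1/3, d'=9/2
back: M1=9/2
M: M0=0, M1=9/2, M2=0
seg 0: a=-3, c=M0/2=0, d=(M1−M0)/(6·1)=3/4, b=Δ0−h0·(2M0+M1)/6=-11/4
seg 1: a=-5, c=M1/2=9/4, d=(M2−M1)/(6·2)=-3/8, b=Δ1−h1·(2M1+M2)/6=-1/2
t_q=2 → seg 1, τ=1; S=-5+-1/2·τ+9/4·τ²+-3/8·τ³=-29/8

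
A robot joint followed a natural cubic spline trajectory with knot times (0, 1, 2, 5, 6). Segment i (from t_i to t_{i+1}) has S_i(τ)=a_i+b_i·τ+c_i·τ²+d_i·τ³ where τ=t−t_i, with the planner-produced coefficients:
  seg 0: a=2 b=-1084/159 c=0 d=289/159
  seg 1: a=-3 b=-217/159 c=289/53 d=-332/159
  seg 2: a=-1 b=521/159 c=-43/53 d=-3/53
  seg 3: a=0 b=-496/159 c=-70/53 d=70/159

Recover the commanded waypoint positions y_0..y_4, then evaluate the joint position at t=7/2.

y_0=2 y_1=-3 y_2=-1 y_3=0 y_4=-4
S(7/2) = 805/424

y_0 = S_0(0) = a_0 = 2
y_1 = S_1(0) = a_1 = -3
y_2 = S_2(0) = a_2 = -1
y_3 = S_3(0) = a_3 = 0
y_4 = S_3(1) = -4
t_q=7/2 is in segment 2 (τ=3/2); S_2(τ)=805/424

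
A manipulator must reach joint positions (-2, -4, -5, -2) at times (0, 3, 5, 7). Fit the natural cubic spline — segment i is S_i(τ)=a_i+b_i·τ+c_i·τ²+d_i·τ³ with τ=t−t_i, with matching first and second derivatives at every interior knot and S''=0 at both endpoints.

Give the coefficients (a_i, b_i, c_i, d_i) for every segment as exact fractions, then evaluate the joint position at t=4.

  seg 0: a=-2 b=-32/57 c=0 d=-2/171
  seg 1: a=-4 b=-50/57 c=-2/19 d=67/456
  seg 2: a=-5 b=53/114 c=59/76 d=-59/456
S(4) = -735/152

Δ: Δ0=-2/3, Δ1=-1/2, Δ2=3/2
row 1: diag=10, rhs=1; c'=1/5, d'=1/10
row 2: denom=8−2·1/5=38/5; d'=(12−2·1/10)/(38/5)=59/38
back: M2=59/38
back: M1=1/10−1/5·59/38=-4/19
M: M0=0, M1=-4/19, M2=59/38, M3=0
seg 0: a=-2, c=M0/2=0, d=(M1−M0)/(6·3)=-2/171, b=Δ0−h0·(2M0+M1)/6=-32/57
seg 1: a=-4, c=M1/2=-2/19, d=(M2−M1)/(6·2)=67/456, b=Δ1−h1·(2M1+M2)/6=-50/57
seg 2: a=-5, c=M2/2=59/76, d=(M3−M2)/(6·2)=-59/456, b=Δ2−h2·(2M2+M3)/6=53/114
t_q=4 → seg 1, τ=1; S=-4+-50/57·τ+-2/19·τ²+67/456·τ³=-735/152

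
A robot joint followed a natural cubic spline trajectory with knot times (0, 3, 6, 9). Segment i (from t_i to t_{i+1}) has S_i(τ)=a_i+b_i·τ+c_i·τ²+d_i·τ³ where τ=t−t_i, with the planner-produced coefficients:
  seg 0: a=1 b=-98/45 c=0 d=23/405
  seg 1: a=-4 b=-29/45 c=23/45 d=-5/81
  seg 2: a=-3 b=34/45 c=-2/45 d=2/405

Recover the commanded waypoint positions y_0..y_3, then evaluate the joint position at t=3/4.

y_0=1 y_1=-4 y_2=-3 y_3=-1
S(3/4) = -39/64

y_0 = S_0(0) = a_0 = 1
y_1 = S_1(0) = a_1 = -4
y_2 = S_2(0) = a_2 = -3
y_3 = S_2(3) = -1
t_q=3/4 is in segment 0 (τ=3/4); S_0(τ)=-39/64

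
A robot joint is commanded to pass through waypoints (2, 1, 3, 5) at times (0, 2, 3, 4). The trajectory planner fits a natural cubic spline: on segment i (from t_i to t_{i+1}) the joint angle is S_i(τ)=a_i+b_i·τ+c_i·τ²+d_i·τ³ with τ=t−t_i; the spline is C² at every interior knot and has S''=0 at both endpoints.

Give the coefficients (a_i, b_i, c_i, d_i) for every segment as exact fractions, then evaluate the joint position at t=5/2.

  seg 0: a=2 b=-63/46 c=0 d=5/23
  seg 1: a=1 b=57/46 c=30/23 d=-25/46
  seg 2: a=3 b=51/23 c=-15/46 d=5/46
S(5/2) = 691/368

Δ: Δ0=-1/2, Δ1=2, Δ2=2
row 1: diag=6, rhs=15; c'=1/6, d'=5/2
row 2: denom=4−1·1/6=23/6; d'=(0−1·5/2)/(23/6)=-15/23
back: M2=-15/23
back: M1=5/2−1/6·-15/23=60/23
M: M0=0, M1=60/23, M2=-15/23, M3=0
seg 0: a=2, c=M0/2=0, d=(M1−M0)/(6·2)=5/23, b=Δ0−h0·(2M0+M1)/6=-63/46
seg 1: a=1, c=M1/2=30/23, d=(M2−M1)/(6·1)=-25/46, b=Δ1−h1·(2M1+M2)/6=57/46
seg 2: a=3, c=M2/2=-15/46, d=(M3−M2)/(6·1)=5/46, b=Δ2−h2·(2M2+M3)/6=51/23
t_q=5/2 → seg 1, τ=1/2; S=1+57/46·τ+30/23·τ²+-25/46·τ³=691/368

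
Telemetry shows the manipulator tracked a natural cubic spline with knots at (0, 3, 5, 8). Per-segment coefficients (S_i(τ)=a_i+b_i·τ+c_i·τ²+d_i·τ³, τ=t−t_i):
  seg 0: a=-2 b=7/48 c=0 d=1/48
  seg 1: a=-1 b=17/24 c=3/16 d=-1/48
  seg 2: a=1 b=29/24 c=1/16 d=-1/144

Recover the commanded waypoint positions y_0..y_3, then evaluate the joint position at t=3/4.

y_0 = S_0(0) = a_0 = -2
y_1 = S_1(0) = a_1 = -1
y_2 = S_2(0) = a_2 = 1
y_3 = S_2(3) = 5
t_q=3/4 is in segment 0 (τ=3/4); S_0(τ)=-1927/1024

y_0=-2 y_1=-1 y_2=1 y_3=5
S(3/4) = -1927/1024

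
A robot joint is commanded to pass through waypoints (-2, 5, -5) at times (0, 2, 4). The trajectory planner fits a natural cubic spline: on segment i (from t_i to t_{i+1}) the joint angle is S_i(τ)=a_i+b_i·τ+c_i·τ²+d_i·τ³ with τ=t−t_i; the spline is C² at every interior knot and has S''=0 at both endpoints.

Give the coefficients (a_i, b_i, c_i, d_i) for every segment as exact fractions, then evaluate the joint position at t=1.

  seg 0: a=-2 b=45/8 c=0 d=-17/32
  seg 1: a=5 b=-3/4 c=-51/16 d=17/32
S(1) = 99/32

Δ: Δ0=7/2, Δ1=-5
row 1: diag=8, rhs=-51; c'=1/4, d'=-51/8
back: M1=-51/8
M: M0=0, M1=-51/8, M2=0
seg 0: a=-2, c=M0/2=0, d=(M1−M0)/(6·2)=-17/32, b=Δ0−h0·(2M0+M1)/6=45/8
seg 1: a=5, c=M1/2=-51/16, d=(M2−M1)/(6·2)=17/32, b=Δ1−h1·(2M1+M2)/6=-3/4
t_q=1 → seg 0, τ=1; S=-2+45/8·τ+0·τ²+-17/32·τ³=99/32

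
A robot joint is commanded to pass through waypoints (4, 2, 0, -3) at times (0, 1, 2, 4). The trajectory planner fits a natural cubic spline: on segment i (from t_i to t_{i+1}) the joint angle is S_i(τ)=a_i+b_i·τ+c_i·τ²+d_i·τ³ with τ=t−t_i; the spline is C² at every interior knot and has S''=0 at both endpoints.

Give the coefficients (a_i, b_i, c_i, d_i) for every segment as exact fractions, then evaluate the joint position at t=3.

  seg 0: a=4 b=-91/46 c=0 d=-1/46
  seg 1: a=2 b=-47/23 c=-3/46 d=5/46
  seg 2: a=0 b=-85/46 c=6/23 d=-1/23
S(3) = -75/46

Δ: Δ0=-2, Δ1=-2, Δ2=-3/2
row 1: diag=4, rhs=0; c'=1/4, d'=0
row 2: denom=6−1·1/4=23/4; d'=(3−1·0)/(23/4)=12/23
back: M2=12/23
back: M1=0−1/4·12/23=-3/23
M: M0=0, M1=-3/23, M2=12/23, M3=0
seg 0: a=4, c=M0/2=0, d=(M1−M0)/(6·1)=-1/46, b=Δ0−h0·(2M0+M1)/6=-91/46
seg 1: a=2, c=M1/2=-3/46, d=(M2−M1)/(6·1)=5/46, b=Δ1−h1·(2M1+M2)/6=-47/23
seg 2: a=0, c=M2/2=6/23, d=(M3−M2)/(6·2)=-1/23, b=Δ2−h2·(2M2+M3)/6=-85/46
t_q=3 → seg 2, τ=1; S=0+-85/46·τ+6/23·τ²+-1/23·τ³=-75/46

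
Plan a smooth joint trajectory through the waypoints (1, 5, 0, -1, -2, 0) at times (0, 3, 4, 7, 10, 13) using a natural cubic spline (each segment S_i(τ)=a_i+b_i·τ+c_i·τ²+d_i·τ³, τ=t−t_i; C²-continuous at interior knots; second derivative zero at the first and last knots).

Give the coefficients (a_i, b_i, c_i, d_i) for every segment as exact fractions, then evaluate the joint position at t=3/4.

  seg 0: a=1 b=3397/849 c=0 d=-755/2547
  seg 1: a=5 b=-3398/849 c=-755/283 d=1418/849
  seg 2: a=0 b=-3674/849 c=663/283 d=-2576/7641
  seg 3: a=-1 b=532/849 c=-587/849 d=946/7641
  seg 4: a=-2 b=-152/849 c=359/849 d=-359/7641
S(3/4) = 70199/18112

Δ: Δ0=4/3, Δ1=-5, Δ2=-1/3, Δ3=-1/3, Δ4=2/3
row 1: diag=8, rhs=-38; c'=1/8, d'=-19/4
row 2: denom=8−1·1/8=63/8; d'=(28−1·-19/4)/(63/8)=262/63
row 3: denom=12−3·8/21=76/7; d'=(0−3·262/63)/(76/7)=-131/114
row 4: denom=12−3·21/76=849/76; d'=(6−3·-131/114)/(849/76)=718/849
back: M4=718/849
back: M3=-131/114−21/76·718/849=-1174/849
back: M2=262/63−8/21·-1174/849=1326/283
back: M1=-19/4−1/8·1326/283=-1510/283
M: M0=0, M1=-1510/283, M2=1326/283, M3=-1174/849, M4=718/849, M5=0
seg 0: a=1, c=M0/2=0, d=(M1−M0)/(6·3)=-755/2547, b=Δ0−h0·(2M0+M1)/6=3397/849
seg 1: a=5, c=M1/2=-755/283, d=(M2−M1)/(6·1)=1418/849, b=Δ1−h1·(2M1+M2)/6=-3398/849
seg 2: a=0, c=M2/2=663/283, d=(M3−M2)/(6·3)=-2576/7641, b=Δ2−h2·(2M2+M3)/6=-3674/849
seg 3: a=-1, c=M3/2=-587/849, d=(M4−M3)/(6·3)=946/7641, b=Δ3−h3·(2M3+M4)/6=532/849
seg 4: a=-2, c=M4/2=359/849, d=(M5−M4)/(6·3)=-359/7641, b=Δ4−h4·(2M4+M5)/6=-152/849
t_q=3/4 → seg 0, τ=3/4; S=1+3397/849·τ+0·τ²+-755/2547·τ³=70199/18112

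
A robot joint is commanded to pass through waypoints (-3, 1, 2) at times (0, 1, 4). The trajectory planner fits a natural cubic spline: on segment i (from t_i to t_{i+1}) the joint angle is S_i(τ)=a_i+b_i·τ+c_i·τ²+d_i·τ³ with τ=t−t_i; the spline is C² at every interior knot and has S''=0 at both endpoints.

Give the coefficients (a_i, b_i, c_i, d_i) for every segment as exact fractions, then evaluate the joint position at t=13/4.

Δ: Δ0=4, Δ1=1/3
row 1: diag=8, rhs=-22; c'=3/8, d'=-11/4
back: M1=-11/4
M: M0=0, M1=-11/4, M2=0
seg 0: a=-3, c=M0/2=0, d=(M1−M0)/(6·1)=-11/24, b=Δ0−h0·(2M0+M1)/6=107/24
seg 1: a=1, c=M1/2=-11/8, d=(M2−M1)/(6·3)=11/72, b=Δ1−h1·(2M1+M2)/6=37/12
t_q=13/4 → seg 1, τ=9/4; S=1+37/12·τ+-11/8·τ²+11/72·τ³=1391/512

  seg 0: a=-3 b=107/24 c=0 d=-11/24
  seg 1: a=1 b=37/12 c=-11/8 d=11/72
S(13/4) = 1391/512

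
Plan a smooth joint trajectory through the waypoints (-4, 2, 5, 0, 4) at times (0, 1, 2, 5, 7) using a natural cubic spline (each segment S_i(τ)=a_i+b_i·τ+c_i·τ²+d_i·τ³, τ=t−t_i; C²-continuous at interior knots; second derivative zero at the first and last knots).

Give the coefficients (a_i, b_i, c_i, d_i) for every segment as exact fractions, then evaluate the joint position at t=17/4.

  seg 0: a=-4 b=2699/411 c=0 d=-233/411
  seg 1: a=2 b=2000/411 c=-233/137 d=-68/411
  seg 2: a=5 b=398/411 c=-301/137 d=542/1233
  seg 3: a=0 b=-142/411 c=241/137 d=-241/822
S(17/4) = 4661/4384

Δ: Δ0=6, Δ1=3, Δ2=-5/3, Δ3=2
row 1: diag=4, rhs=-18; c'=1/4, d'=-9/2
row 2: denom=8−1·1/4=31/4; d'=(-28−1·-9/2)/(31/4)=-94/31
row 3: denom=10−3·12/31=274/31; d'=(22−3·-94/31)/(274/31)=482/137
back: M3=482/137
back: M2=-94/31−12/31·482/137=-602/137
back: M1=-9/2−1/4·-602/137=-466/137
M: M0=0, M1=-466/137, M2=-602/137, M3=482/137, M4=0
seg 0: a=-4, c=M0/2=0, d=(M1−M0)/(6·1)=-233/411, b=Δ0−h0·(2M0+M1)/6=2699/411
seg 1: a=2, c=M1/2=-233/137, d=(M2−M1)/(6·1)=-68/411, b=Δ1−h1·(2M1+M2)/6=2000/411
seg 2: a=5, c=M2/2=-301/137, d=(M3−M2)/(6·3)=542/1233, b=Δ2−h2·(2M2+M3)/6=398/411
seg 3: a=0, c=M3/2=241/137, d=(M4−M3)/(6·2)=-241/822, b=Δ3−h3·(2M3+M4)/6=-142/411
t_q=17/4 → seg 2, τ=9/4; S=5+398/411·τ+-301/137·τ²+542/1233·τ³=4661/4384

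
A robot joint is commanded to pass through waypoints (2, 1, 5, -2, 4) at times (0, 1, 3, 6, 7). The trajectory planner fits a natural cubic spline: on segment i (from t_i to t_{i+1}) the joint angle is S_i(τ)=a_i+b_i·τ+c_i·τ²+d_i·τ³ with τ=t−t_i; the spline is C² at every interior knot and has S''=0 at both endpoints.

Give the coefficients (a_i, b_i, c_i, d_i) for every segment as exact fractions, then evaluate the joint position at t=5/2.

Δ: Δ0=-1, Δ1=2, Δ2=-7/3, Δ3=6
row 1: diag=6, rhs=18; c'=1/3, d'=3
row 2: denom=10−2·1/3=28/3; d'=(-26−2·3)/(28/3)=-24/7
row 3: denom=8−3·9/28=197/28; d'=(50−3·-24/7)/(197/28)=1688/197
back: M3=1688/197
back: M2=-24/7−9/28·1688/197=-1218/197
back: M1=3−1/3·-1218/197=997/197
M: M0=0, M1=997/197, M2=-1218/197, M3=1688/197, M4=0
seg 0: a=2, c=M0/2=0, d=(M1−M0)/(6·1)=997/1182, b=Δ0−h0·(2M0+M1)/6=-2179/1182
seg 1: a=1, c=M1/2=997/394, d=(M2−M1)/(6·2)=-2215/2364, b=Δ1−h1·(2M1+M2)/6=406/591
seg 2: a=5, c=M2/2=-609/197, d=(M3−M2)/(6·3)=1453/1773, b=Δ2−h2·(2M2+M3)/6=-257/591
seg 3: a=-2, c=M3/2=844/197, d=(M4−M3)/(6·1)=-844/591, b=Δ3−h3·(2M3+M4)/6=1858/591
t_q=5/2 → seg 1, τ=3/2; S=1+406/591·τ+997/394·τ²+-2215/2364·τ³=28757/6304

  seg 0: a=2 b=-2179/1182 c=0 d=997/1182
  seg 1: a=1 b=406/591 c=997/394 d=-2215/2364
  seg 2: a=5 b=-257/591 c=-609/197 d=1453/1773
  seg 3: a=-2 b=1858/591 c=844/197 d=-844/591
S(5/2) = 28757/6304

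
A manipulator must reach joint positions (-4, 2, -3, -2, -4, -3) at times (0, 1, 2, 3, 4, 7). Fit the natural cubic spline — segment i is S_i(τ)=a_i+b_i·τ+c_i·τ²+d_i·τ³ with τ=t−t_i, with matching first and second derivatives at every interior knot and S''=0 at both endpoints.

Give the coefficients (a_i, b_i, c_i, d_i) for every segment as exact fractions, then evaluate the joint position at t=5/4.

  seg 0: a=-4 b=12259/1299 c=0 d=-4465/1299
  seg 1: a=2 b=-1136/1299 c=-4465/433 d=8036/1299
  seg 2: a=-3 b=-3818/1299 c=3571/433 d=-5596/1299
  seg 3: a=-2 b=820/1299 c=-2025/433 d=2657/1299
  seg 4: a=-4 b=-3359/1299 c=632/433 d=-632/3897
S(5/4) = 4273/3464

Δ: Δ0=6, Δ1=-5, Δ2=1, Δ3=-2, Δ4=1/3
row 1: diag=4, rhs=-66; c'=1/4, d'=-33/2
row 2: denom=4−1·1/4=15/4; d'=(36−1·-33/2)/(15/4)=14
row 3: denom=4−1·4/15=56/15; d'=(-18−1·14)/(56/15)=-60/7
row 4: denom=8−1·15/56=433/56; d'=(14−1·-60/7)/(433/56)=1264/433
back: M4=1264/433
back: M3=-60/7−15/56·1264/433=-4050/433
back: M2=14−4/15·-4050/433=7142/433
back: M1=-33/2−1/4·7142/433=-8930/433
M: M0=0, M1=-8930/433, M2=7142/433, M3=-4050/433, M4=1264/433, M5=0
seg 0: a=-4, c=M0/2=0, d=(M1−M0)/(6·1)=-4465/1299, b=Δ0−h0·(2M0+M1)/6=12259/1299
seg 1: a=2, c=M1/2=-4465/433, d=(M2−M1)/(6·1)=8036/1299, b=Δ1−h1·(2M1+M2)/6=-1136/1299
seg 2: a=-3, c=M2/2=3571/433, d=(M3−M2)/(6·1)=-5596/1299, b=Δ2−h2·(2M2+M3)/6=-3818/1299
seg 3: a=-2, c=M3/2=-2025/433, d=(M4−M3)/(6·1)=2657/1299, b=Δ3−h3·(2M3+M4)/6=820/1299
seg 4: a=-4, c=M4/2=632/433, d=(M5−M4)/(6·3)=-632/3897, b=Δ4−h4·(2M4+M5)/6=-3359/1299
t_q=5/4 → seg 1, τ=1/4; S=2+-1136/1299·τ+-4465/433·τ²+8036/1299·τ³=4273/3464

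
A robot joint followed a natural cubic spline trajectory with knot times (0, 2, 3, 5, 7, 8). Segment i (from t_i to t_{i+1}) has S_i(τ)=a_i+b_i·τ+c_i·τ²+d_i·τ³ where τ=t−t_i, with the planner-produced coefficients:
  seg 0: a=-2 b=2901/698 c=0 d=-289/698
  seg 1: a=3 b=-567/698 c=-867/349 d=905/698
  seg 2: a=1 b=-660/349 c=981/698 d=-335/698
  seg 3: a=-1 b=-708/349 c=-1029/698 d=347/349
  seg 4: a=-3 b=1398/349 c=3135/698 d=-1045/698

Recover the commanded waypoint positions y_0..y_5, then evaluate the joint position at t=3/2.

y_0 = S_0(0) = a_0 = -2
y_1 = S_1(0) = a_1 = 3
y_2 = S_2(0) = a_2 = 1
y_3 = S_3(0) = a_3 = -1
y_4 = S_4(0) = a_4 = -3
y_5 = S_4(1) = 4
t_q=3/2 is in segment 0 (τ=3/2); S_0(τ)=15841/5584

y_0=-2 y_1=3 y_2=1 y_3=-1 y_4=-3 y_5=4
S(3/2) = 15841/5584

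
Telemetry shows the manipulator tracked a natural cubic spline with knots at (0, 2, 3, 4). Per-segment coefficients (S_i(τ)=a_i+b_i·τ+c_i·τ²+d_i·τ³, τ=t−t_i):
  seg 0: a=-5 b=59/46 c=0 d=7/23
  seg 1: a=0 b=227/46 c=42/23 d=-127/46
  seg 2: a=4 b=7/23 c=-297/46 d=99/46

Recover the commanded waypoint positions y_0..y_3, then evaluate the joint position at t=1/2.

y_0=-5 y_1=0 y_2=4 y_3=0
S(1/2) = -795/184

y_0 = S_0(0) = a_0 = -5
y_1 = S_1(0) = a_1 = 0
y_2 = S_2(0) = a_2 = 4
y_3 = S_2(1) = 0
t_q=1/2 is in segment 0 (τ=1/2); S_0(τ)=-795/184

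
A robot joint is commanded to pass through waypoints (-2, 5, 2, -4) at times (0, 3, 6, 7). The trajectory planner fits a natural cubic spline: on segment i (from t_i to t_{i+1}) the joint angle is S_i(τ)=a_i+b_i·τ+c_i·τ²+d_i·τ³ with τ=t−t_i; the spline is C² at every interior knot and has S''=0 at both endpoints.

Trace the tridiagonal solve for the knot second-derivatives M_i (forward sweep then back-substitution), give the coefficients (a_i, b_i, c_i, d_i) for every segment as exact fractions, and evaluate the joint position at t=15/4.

Δ: Δ0=7/3, Δ1=-1, Δ2=-6
row 1: diag=12, rhs=-20; c'=1/4, d'=-5/3
row 2: denom=8−3·1/4=29/4; d'=(-30−3·-5/3)/(29/4)=-100/29
back: M2=-100/29
back: M1=-5/3−1/4·-100/29=-70/87
M: M0=0, M1=-70/87, M2=-100/29, M3=0
seg 0: a=-2, c=M0/2=0, d=(M1−M0)/(6·3)=-35/783, b=Δ0−h0·(2M0+M1)/6=238/87
seg 1: a=5, c=M1/2=-35/87, d=(M2−M1)/(6·3)=-115/783, b=Δ1−h1·(2M1+M2)/6=133/87
seg 2: a=2, c=M2/2=-50/29, d=(M3−M2)/(6·1)=50/87, b=Δ2−h2·(2M2+M3)/6=-422/87
t_q=15/4 → seg 1, τ=3/4; S=5+133/87·τ+-35/87·τ²+-115/783·τ³=10873/1856

  seg 0: a=-2 b=238/87 c=0 d=-35/783
  seg 1: a=5 b=133/87 c=-35/87 d=-115/783
  seg 2: a=2 b=-422/87 c=-50/29 d=50/87
S(15/4) = 10873/1856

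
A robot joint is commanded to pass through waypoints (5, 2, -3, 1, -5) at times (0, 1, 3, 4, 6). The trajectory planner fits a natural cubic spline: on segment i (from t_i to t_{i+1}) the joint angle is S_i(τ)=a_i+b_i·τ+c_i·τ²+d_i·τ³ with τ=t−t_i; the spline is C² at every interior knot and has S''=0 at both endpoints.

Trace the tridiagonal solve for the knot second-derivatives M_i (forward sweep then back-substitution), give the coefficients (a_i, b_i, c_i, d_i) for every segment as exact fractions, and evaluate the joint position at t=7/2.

Δ: Δ0=-3, Δ1=-5/2, Δ2=4, Δ3=-3
row 1: diag=6, rhs=3; c'=1/3, d'=1/2
row 2: denom=6−2·1/3=16/3; d'=(39−2·1/2)/(16/3)=57/8
row 3: denom=6−1·3/16=93/16; d'=(-42−1·57/8)/(93/16)=-262/31
back: M3=-262/31
back: M2=57/8−3/16·-262/31=270/31
back: M1=1/2−1/3·270/31=-149/62
M: M0=0, M1=-149/62, M2=270/31, M3=-262/31, M4=0
seg 0: a=5, c=M0/2=0, d=(M1−M0)/(6·1)=-149/372, b=Δ0−h0·(2M0+M1)/6=-967/372
seg 1: a=2, c=M1/2=-149/124, d=(M2−M1)/(6·2)=689/744, b=Δ1−h1·(2M1+M2)/6=-707/186
seg 2: a=-3, c=M2/2=135/31, d=(M3−M2)/(6·1)=-266/93, b=Δ2−h2·(2M2+M3)/6=233/93
seg 3: a=1, c=M3/2=-131/31, d=(M4−M3)/(6·2)=131/186, b=Δ3−h3·(2M3+M4)/6=245/93
t_q=7/2 → seg 2, τ=1/2; S=-3+233/93·τ+135/31·τ²+-266/93·τ³=-63/62

  seg 0: a=5 b=-967/372 c=0 d=-149/372
  seg 1: a=2 b=-707/186 c=-149/124 d=689/744
  seg 2: a=-3 b=233/93 c=135/31 d=-266/93
  seg 3: a=1 b=245/93 c=-131/31 d=131/186
S(7/2) = -63/62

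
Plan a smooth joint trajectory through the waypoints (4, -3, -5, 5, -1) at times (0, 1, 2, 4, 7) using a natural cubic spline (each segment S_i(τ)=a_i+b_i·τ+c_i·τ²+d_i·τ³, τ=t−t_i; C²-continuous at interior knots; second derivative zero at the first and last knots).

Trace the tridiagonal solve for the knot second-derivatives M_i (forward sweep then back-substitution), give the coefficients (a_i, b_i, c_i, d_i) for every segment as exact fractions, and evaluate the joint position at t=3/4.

Δ: Δ0=-7, Δ1=-2, Δ2=5, Δ3=-2
row 1: diag=4, rhs=30; c'=1/4, d'=15/2
row 2: denom=6−1·1/4=23/4; d'=(42−1·15/2)/(23/4)=6
row 3: denom=10−2·8/23=214/23; d'=(-42−2·6)/(214/23)=-621/107
back: M3=-621/107
back: M2=6−8/23·-621/107=858/107
back: M1=15/2−1/4·858/107=588/107
M: M0=0, M1=588/107, M2=858/107, M3=-621/107, M4=0
seg 0: a=4, c=M0/2=0, d=(M1−M0)/(6·1)=98/107, b=Δ0−h0·(2M0+M1)/6=-847/107
seg 1: a=-3, c=M1/2=294/107, d=(M2−M1)/(6·1)=45/107, b=Δ1−h1·(2M1+M2)/6=-553/107
seg 2: a=-5, c=M2/2=429/107, d=(M3−M2)/(6·2)=-493/428, b=Δ2−h2·(2M2+M3)/6=170/107
seg 3: a=5, c=M3/2=-621/214, d=(M4−M3)/(6·3)=69/214, b=Δ3−h3·(2M3+M4)/6=407/107
t_q=3/4 → seg 0, τ=3/4; S=4+-847/107·τ+0·τ²+98/107·τ³=-5309/3424

  seg 0: a=4 b=-847/107 c=0 d=98/107
  seg 1: a=-3 b=-553/107 c=294/107 d=45/107
  seg 2: a=-5 b=170/107 c=429/107 d=-493/428
  seg 3: a=5 b=407/107 c=-621/214 d=69/214
S(3/4) = -5309/3424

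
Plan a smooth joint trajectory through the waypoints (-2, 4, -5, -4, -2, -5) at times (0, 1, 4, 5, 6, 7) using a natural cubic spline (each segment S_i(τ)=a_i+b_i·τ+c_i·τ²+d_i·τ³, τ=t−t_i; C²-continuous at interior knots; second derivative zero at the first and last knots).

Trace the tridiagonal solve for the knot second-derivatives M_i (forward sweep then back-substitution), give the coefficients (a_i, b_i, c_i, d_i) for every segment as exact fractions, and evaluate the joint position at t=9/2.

  seg 0: a=-2 b=5955/793 c=0 d=-1197/793
  seg 1: a=4 b=2364/793 c=-3591/793 d=670/793
  seg 2: a=-5 b=-84/61 c=2439/793 d=-554/793
  seg 3: a=-4 b=2124/793 c=777/793 d=-1315/793
  seg 4: a=-2 b=-267/793 c=-3168/793 d=1056/793
S(9/2) = -7941/1586

Δ: Δ0=6, Δ1=-3, Δ2=1, Δ3=2, Δ4=-3
row 1: diag=8, rhs=-54; c'=3/8, d'=-27/4
row 2: denom=8−3·3/8=55/8; d'=(24−3·-27/4)/(55/8)=354/55
row 3: denom=4−1·8/55=212/55; d'=(6−1·354/55)/(212/55)=-6/53
row 4: denom=4−1·55/212=793/212; d'=(-30−1·-6/53)/(793/212)=-6336/793
back: M4=-6336/793
back: M3=-6/53−55/212·-6336/793=1554/793
back: M2=354/55−8/55·1554/793=4878/793
back: M1=-27/4−3/8·4878/793=-7182/793
M: M0=0, M1=-7182/793, M2=4878/793, M3=1554/793, M4=-6336/793, M5=0
seg 0: a=-2, c=M0/2=0, d=(M1−M0)/(6·1)=-1197/793, b=Δ0−h0·(2M0+M1)/6=5955/793
seg 1: a=4, c=M1/2=-3591/793, d=(M2−M1)/(6·3)=670/793, b=Δ1−h1·(2M1+M2)/6=2364/793
seg 2: a=-5, c=M2/2=2439/793, d=(M3−M2)/(6·1)=-554/793, b=Δ2−h2·(2M2+M3)/6=-84/61
seg 3: a=-4, c=M3/2=777/793, d=(M4−M3)/(6·1)=-1315/793, b=Δ3−h3·(2M3+M4)/6=2124/793
seg 4: a=-2, c=M4/2=-3168/793, d=(M5−M4)/(6·1)=1056/793, b=Δ4−h4·(2M4+M5)/6=-267/793
t_q=9/2 → seg 2, τ=1/2; S=-5+-84/61·τ+2439/793·τ²+-554/793·τ³=-7941/1586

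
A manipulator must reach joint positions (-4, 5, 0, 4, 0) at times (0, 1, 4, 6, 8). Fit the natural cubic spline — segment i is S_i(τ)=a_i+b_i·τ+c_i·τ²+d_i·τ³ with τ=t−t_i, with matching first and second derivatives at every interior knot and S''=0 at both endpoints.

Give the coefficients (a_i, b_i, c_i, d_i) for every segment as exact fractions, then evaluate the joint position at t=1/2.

  seg 0: a=-4 b=2155/201 c=0 d=-346/201
  seg 1: a=5 b=1117/201 c=-346/67 d=554/603
  seg 2: a=0 b=-125/201 c=208/67 d=-721/804
  seg 3: a=4 b=208/201 c=-305/134 d=305/804
S(1/2) = 307/268

Δ: Δ0=9, Δ1=-5/3, Δ2=2, Δ3=-2
row 1: diag=8, rhs=-64; c'=3/8, d'=-8
row 2: denom=10−3·3/8=71/8; d'=(22−3·-8)/(71/8)=368/71
row 3: denom=8−2·16/71=536/71; d'=(-24−2·368/71)/(536/71)=-305/67
back: M3=-305/67
back: M2=368/71−16/71·-305/67=416/67
back: M1=-8−3/8·416/67=-692/67
M: M0=0, M1=-692/67, M2=416/67, M3=-305/67, M4=0
seg 0: a=-4, c=M0/2=0, d=(M1−M0)/(6·1)=-346/201, b=Δ0−h0·(2M0+M1)/6=2155/201
seg 1: a=5, c=M1/2=-346/67, d=(M2−M1)/(6·3)=554/603, b=Δ1−h1·(2M1+M2)/6=1117/201
seg 2: a=0, c=M2/2=208/67, d=(M3−M2)/(6·2)=-721/804, b=Δ2−h2·(2M2+M3)/6=-125/201
seg 3: a=4, c=M3/2=-305/134, d=(M4−M3)/(6·2)=305/804, b=Δ3−h3·(2M3+M4)/6=208/201
t_q=1/2 → seg 0, τ=1/2; S=-4+2155/201·τ+0·τ²+-346/201·τ³=307/268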